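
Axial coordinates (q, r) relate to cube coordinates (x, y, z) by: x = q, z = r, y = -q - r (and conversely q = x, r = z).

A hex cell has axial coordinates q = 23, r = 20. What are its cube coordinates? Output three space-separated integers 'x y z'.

x = q = 23
z = r = 20
y = -x - z = -(23) - (20) = -43

Answer: 23 -43 20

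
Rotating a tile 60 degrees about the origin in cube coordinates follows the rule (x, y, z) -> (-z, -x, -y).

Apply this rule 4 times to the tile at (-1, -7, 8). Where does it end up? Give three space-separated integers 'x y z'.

Start: (-1, -7, 8)
Step 1: (-1, -7, 8) -> (-(8), -(-1), -(-7)) = (-8, 1, 7)
Step 2: (-8, 1, 7) -> (-(7), -(-8), -(1)) = (-7, 8, -1)
Step 3: (-7, 8, -1) -> (-(-1), -(-7), -(8)) = (1, 7, -8)
Step 4: (1, 7, -8) -> (-(-8), -(1), -(7)) = (8, -1, -7)

Answer: 8 -1 -7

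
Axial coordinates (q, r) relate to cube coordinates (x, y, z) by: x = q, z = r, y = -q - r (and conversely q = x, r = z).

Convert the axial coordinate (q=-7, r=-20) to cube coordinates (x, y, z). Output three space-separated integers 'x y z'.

x = q = -7
z = r = -20
y = -x - z = -(-7) - (-20) = 27

Answer: -7 27 -20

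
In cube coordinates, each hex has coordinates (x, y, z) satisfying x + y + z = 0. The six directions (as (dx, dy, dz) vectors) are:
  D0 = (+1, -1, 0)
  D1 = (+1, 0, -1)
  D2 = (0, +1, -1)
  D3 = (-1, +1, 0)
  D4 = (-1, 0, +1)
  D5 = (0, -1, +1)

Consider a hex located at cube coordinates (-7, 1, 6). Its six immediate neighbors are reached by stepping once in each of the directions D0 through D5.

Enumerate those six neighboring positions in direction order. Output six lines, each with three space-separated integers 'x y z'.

Center: (-7, 1, 6). Add each direction:
  D0: (-7, 1, 6) + (1, -1, 0) = (-6, 0, 6)
  D1: (-7, 1, 6) + (1, 0, -1) = (-6, 1, 5)
  D2: (-7, 1, 6) + (0, 1, -1) = (-7, 2, 5)
  D3: (-7, 1, 6) + (-1, 1, 0) = (-8, 2, 6)
  D4: (-7, 1, 6) + (-1, 0, 1) = (-8, 1, 7)
  D5: (-7, 1, 6) + (0, -1, 1) = (-7, 0, 7)

Answer: -6 0 6
-6 1 5
-7 2 5
-8 2 6
-8 1 7
-7 0 7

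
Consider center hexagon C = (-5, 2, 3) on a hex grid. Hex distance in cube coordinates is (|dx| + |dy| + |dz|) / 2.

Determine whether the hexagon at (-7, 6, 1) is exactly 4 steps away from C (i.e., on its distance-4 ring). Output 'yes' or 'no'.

Answer: yes

Derivation:
|px - cx| = |-7 - (-5)| = 2
|py - cy| = |6 - 2| = 4
|pz - cz| = |1 - 3| = 2
distance = (2+4+2)/2 = 8/2 = 4
radius = 4; distance == radius -> yes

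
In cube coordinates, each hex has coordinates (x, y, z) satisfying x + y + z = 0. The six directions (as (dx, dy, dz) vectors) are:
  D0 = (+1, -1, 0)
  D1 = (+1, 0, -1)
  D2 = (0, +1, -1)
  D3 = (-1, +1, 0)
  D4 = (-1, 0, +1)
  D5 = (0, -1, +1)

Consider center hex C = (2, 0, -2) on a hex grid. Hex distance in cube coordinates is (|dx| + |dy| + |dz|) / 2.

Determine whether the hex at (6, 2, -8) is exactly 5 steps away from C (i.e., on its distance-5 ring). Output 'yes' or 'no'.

|px - cx| = |6 - 2| = 4
|py - cy| = |2 - 0| = 2
|pz - cz| = |-8 - (-2)| = 6
distance = (4+2+6)/2 = 12/2 = 6
radius = 5; distance != radius -> no

Answer: no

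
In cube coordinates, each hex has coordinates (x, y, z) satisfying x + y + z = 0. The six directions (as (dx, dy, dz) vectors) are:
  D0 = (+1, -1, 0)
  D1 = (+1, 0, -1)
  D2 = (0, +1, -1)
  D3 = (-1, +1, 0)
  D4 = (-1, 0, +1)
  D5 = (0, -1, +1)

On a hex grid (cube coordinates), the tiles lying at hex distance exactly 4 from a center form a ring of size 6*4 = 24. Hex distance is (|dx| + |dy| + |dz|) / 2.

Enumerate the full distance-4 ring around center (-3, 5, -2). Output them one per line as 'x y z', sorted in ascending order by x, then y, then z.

Walk ring at distance 4 from (-3, 5, -2):
Start at center + D4*4 = (-7, 5, 2)
  hex 0: (-7, 5, 2)
  hex 1: (-6, 4, 2)
  hex 2: (-5, 3, 2)
  hex 3: (-4, 2, 2)
  hex 4: (-3, 1, 2)
  hex 5: (-2, 1, 1)
  hex 6: (-1, 1, 0)
  hex 7: (0, 1, -1)
  hex 8: (1, 1, -2)
  hex 9: (1, 2, -3)
  hex 10: (1, 3, -4)
  hex 11: (1, 4, -5)
  hex 12: (1, 5, -6)
  hex 13: (0, 6, -6)
  hex 14: (-1, 7, -6)
  hex 15: (-2, 8, -6)
  hex 16: (-3, 9, -6)
  hex 17: (-4, 9, -5)
  hex 18: (-5, 9, -4)
  hex 19: (-6, 9, -3)
  hex 20: (-7, 9, -2)
  hex 21: (-7, 8, -1)
  hex 22: (-7, 7, 0)
  hex 23: (-7, 6, 1)
Sorted: 24 hexes.

Answer: -7 5 2
-7 6 1
-7 7 0
-7 8 -1
-7 9 -2
-6 4 2
-6 9 -3
-5 3 2
-5 9 -4
-4 2 2
-4 9 -5
-3 1 2
-3 9 -6
-2 1 1
-2 8 -6
-1 1 0
-1 7 -6
0 1 -1
0 6 -6
1 1 -2
1 2 -3
1 3 -4
1 4 -5
1 5 -6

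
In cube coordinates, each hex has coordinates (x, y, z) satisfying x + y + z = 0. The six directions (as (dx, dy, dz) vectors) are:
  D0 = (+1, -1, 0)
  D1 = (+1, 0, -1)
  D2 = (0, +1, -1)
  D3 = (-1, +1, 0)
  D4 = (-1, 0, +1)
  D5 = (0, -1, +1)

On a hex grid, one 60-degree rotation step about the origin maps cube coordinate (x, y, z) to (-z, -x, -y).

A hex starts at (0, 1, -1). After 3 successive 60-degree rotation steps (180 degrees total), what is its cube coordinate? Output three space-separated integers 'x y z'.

Start: (0, 1, -1)
Step 1: (0, 1, -1) -> (-(-1), -(0), -(1)) = (1, 0, -1)
Step 2: (1, 0, -1) -> (-(-1), -(1), -(0)) = (1, -1, 0)
Step 3: (1, -1, 0) -> (-(0), -(1), -(-1)) = (0, -1, 1)

Answer: 0 -1 1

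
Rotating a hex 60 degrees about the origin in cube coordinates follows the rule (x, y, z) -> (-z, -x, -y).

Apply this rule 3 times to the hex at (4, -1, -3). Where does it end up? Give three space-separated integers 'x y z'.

Start: (4, -1, -3)
Step 1: (4, -1, -3) -> (-(-3), -(4), -(-1)) = (3, -4, 1)
Step 2: (3, -4, 1) -> (-(1), -(3), -(-4)) = (-1, -3, 4)
Step 3: (-1, -3, 4) -> (-(4), -(-1), -(-3)) = (-4, 1, 3)

Answer: -4 1 3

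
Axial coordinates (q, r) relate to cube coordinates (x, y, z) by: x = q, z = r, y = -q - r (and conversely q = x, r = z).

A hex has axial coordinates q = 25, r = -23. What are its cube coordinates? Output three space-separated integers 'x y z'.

x = q = 25
z = r = -23
y = -x - z = -(25) - (-23) = -2

Answer: 25 -2 -23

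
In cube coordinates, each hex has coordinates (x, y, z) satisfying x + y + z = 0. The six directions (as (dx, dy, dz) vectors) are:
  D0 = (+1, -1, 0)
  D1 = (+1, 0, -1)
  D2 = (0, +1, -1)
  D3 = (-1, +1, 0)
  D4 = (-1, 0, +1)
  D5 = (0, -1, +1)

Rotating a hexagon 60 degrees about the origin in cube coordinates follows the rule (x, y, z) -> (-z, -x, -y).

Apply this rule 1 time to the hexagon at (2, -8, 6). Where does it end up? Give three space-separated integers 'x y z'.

Answer: -6 -2 8

Derivation:
Start: (2, -8, 6)
Step 1: (2, -8, 6) -> (-(6), -(2), -(-8)) = (-6, -2, 8)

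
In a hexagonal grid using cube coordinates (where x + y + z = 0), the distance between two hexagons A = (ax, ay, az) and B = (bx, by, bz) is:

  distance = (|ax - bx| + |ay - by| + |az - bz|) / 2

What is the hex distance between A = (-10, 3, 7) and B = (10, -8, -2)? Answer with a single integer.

Answer: 20

Derivation:
|ax - bx| = |-10 - 10| = 20
|ay - by| = |3 - (-8)| = 11
|az - bz| = |7 - (-2)| = 9
distance = (20 + 11 + 9) / 2 = 40 / 2 = 20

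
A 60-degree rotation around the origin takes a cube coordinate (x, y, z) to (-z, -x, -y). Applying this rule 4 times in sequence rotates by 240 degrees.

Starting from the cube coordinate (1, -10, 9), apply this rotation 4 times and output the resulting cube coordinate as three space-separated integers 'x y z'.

Start: (1, -10, 9)
Step 1: (1, -10, 9) -> (-(9), -(1), -(-10)) = (-9, -1, 10)
Step 2: (-9, -1, 10) -> (-(10), -(-9), -(-1)) = (-10, 9, 1)
Step 3: (-10, 9, 1) -> (-(1), -(-10), -(9)) = (-1, 10, -9)
Step 4: (-1, 10, -9) -> (-(-9), -(-1), -(10)) = (9, 1, -10)

Answer: 9 1 -10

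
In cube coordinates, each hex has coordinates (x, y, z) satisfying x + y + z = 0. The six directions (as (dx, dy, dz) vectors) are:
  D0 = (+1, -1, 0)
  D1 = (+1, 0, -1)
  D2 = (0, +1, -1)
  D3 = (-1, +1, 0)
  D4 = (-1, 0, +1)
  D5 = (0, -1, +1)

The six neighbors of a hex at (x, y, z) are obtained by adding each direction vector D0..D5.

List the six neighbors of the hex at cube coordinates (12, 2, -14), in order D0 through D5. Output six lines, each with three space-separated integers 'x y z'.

Center: (12, 2, -14). Add each direction:
  D0: (12, 2, -14) + (1, -1, 0) = (13, 1, -14)
  D1: (12, 2, -14) + (1, 0, -1) = (13, 2, -15)
  D2: (12, 2, -14) + (0, 1, -1) = (12, 3, -15)
  D3: (12, 2, -14) + (-1, 1, 0) = (11, 3, -14)
  D4: (12, 2, -14) + (-1, 0, 1) = (11, 2, -13)
  D5: (12, 2, -14) + (0, -1, 1) = (12, 1, -13)

Answer: 13 1 -14
13 2 -15
12 3 -15
11 3 -14
11 2 -13
12 1 -13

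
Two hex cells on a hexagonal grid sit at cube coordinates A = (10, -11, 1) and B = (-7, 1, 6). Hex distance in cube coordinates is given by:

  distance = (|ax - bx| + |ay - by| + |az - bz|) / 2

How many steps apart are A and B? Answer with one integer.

|ax - bx| = |10 - (-7)| = 17
|ay - by| = |-11 - 1| = 12
|az - bz| = |1 - 6| = 5
distance = (17 + 12 + 5) / 2 = 34 / 2 = 17

Answer: 17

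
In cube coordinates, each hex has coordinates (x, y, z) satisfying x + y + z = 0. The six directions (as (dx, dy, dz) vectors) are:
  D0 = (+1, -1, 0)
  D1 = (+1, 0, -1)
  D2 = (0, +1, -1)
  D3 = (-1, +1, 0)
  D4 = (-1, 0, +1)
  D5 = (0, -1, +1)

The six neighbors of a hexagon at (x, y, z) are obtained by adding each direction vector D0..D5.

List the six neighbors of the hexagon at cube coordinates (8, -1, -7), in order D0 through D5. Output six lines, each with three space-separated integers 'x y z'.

Center: (8, -1, -7). Add each direction:
  D0: (8, -1, -7) + (1, -1, 0) = (9, -2, -7)
  D1: (8, -1, -7) + (1, 0, -1) = (9, -1, -8)
  D2: (8, -1, -7) + (0, 1, -1) = (8, 0, -8)
  D3: (8, -1, -7) + (-1, 1, 0) = (7, 0, -7)
  D4: (8, -1, -7) + (-1, 0, 1) = (7, -1, -6)
  D5: (8, -1, -7) + (0, -1, 1) = (8, -2, -6)

Answer: 9 -2 -7
9 -1 -8
8 0 -8
7 0 -7
7 -1 -6
8 -2 -6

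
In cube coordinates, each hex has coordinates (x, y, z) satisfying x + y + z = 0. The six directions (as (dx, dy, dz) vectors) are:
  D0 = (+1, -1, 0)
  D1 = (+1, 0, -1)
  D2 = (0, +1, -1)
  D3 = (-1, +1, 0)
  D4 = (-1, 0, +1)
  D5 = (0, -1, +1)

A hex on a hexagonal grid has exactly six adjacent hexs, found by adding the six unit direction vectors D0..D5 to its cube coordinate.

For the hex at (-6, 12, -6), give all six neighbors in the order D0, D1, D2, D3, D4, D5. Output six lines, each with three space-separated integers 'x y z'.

Center: (-6, 12, -6). Add each direction:
  D0: (-6, 12, -6) + (1, -1, 0) = (-5, 11, -6)
  D1: (-6, 12, -6) + (1, 0, -1) = (-5, 12, -7)
  D2: (-6, 12, -6) + (0, 1, -1) = (-6, 13, -7)
  D3: (-6, 12, -6) + (-1, 1, 0) = (-7, 13, -6)
  D4: (-6, 12, -6) + (-1, 0, 1) = (-7, 12, -5)
  D5: (-6, 12, -6) + (0, -1, 1) = (-6, 11, -5)

Answer: -5 11 -6
-5 12 -7
-6 13 -7
-7 13 -6
-7 12 -5
-6 11 -5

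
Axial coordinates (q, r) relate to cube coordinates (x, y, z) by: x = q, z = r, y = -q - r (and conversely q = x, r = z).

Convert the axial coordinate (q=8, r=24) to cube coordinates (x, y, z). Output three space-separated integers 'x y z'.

x = q = 8
z = r = 24
y = -x - z = -(8) - (24) = -32

Answer: 8 -32 24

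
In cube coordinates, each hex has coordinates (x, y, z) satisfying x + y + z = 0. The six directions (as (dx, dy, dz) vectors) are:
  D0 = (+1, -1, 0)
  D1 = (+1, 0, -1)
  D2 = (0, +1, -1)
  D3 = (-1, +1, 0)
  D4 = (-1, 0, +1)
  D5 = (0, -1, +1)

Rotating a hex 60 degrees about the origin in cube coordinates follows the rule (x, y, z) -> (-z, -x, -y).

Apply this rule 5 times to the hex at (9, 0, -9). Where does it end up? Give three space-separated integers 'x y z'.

Start: (9, 0, -9)
Step 1: (9, 0, -9) -> (-(-9), -(9), -(0)) = (9, -9, 0)
Step 2: (9, -9, 0) -> (-(0), -(9), -(-9)) = (0, -9, 9)
Step 3: (0, -9, 9) -> (-(9), -(0), -(-9)) = (-9, 0, 9)
Step 4: (-9, 0, 9) -> (-(9), -(-9), -(0)) = (-9, 9, 0)
Step 5: (-9, 9, 0) -> (-(0), -(-9), -(9)) = (0, 9, -9)

Answer: 0 9 -9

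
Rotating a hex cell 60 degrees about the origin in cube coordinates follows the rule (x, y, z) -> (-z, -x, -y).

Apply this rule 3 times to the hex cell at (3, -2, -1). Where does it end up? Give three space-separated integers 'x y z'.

Answer: -3 2 1

Derivation:
Start: (3, -2, -1)
Step 1: (3, -2, -1) -> (-(-1), -(3), -(-2)) = (1, -3, 2)
Step 2: (1, -3, 2) -> (-(2), -(1), -(-3)) = (-2, -1, 3)
Step 3: (-2, -1, 3) -> (-(3), -(-2), -(-1)) = (-3, 2, 1)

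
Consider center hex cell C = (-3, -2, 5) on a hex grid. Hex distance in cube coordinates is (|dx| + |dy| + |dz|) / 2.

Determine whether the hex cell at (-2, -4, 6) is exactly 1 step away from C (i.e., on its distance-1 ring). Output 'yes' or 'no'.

|px - cx| = |-2 - (-3)| = 1
|py - cy| = |-4 - (-2)| = 2
|pz - cz| = |6 - 5| = 1
distance = (1+2+1)/2 = 4/2 = 2
radius = 1; distance != radius -> no

Answer: no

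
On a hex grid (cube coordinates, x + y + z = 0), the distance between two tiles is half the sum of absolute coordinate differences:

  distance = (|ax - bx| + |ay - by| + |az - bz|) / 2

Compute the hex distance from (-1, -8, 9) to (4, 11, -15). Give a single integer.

Answer: 24

Derivation:
|ax - bx| = |-1 - 4| = 5
|ay - by| = |-8 - 11| = 19
|az - bz| = |9 - (-15)| = 24
distance = (5 + 19 + 24) / 2 = 48 / 2 = 24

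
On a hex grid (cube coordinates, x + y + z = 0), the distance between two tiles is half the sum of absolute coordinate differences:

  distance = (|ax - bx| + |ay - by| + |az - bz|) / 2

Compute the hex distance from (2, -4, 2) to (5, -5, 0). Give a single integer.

|ax - bx| = |2 - 5| = 3
|ay - by| = |-4 - (-5)| = 1
|az - bz| = |2 - 0| = 2
distance = (3 + 1 + 2) / 2 = 6 / 2 = 3

Answer: 3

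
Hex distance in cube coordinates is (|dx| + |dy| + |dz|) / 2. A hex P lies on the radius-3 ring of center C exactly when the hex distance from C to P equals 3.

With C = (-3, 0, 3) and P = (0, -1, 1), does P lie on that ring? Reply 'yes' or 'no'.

Answer: yes

Derivation:
|px - cx| = |0 - (-3)| = 3
|py - cy| = |-1 - 0| = 1
|pz - cz| = |1 - 3| = 2
distance = (3+1+2)/2 = 6/2 = 3
radius = 3; distance == radius -> yes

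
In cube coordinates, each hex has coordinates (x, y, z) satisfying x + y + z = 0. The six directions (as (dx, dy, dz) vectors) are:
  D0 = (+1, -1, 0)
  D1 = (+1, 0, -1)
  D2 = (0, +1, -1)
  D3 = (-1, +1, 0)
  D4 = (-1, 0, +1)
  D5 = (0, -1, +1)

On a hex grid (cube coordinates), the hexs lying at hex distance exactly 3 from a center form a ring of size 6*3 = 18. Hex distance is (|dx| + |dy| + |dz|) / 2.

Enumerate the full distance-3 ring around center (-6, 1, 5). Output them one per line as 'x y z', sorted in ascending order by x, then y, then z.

Answer: -9 1 8
-9 2 7
-9 3 6
-9 4 5
-8 0 8
-8 4 4
-7 -1 8
-7 4 3
-6 -2 8
-6 4 2
-5 -2 7
-5 3 2
-4 -2 6
-4 2 2
-3 -2 5
-3 -1 4
-3 0 3
-3 1 2

Derivation:
Walk ring at distance 3 from (-6, 1, 5):
Start at center + D4*3 = (-9, 1, 8)
  hex 0: (-9, 1, 8)
  hex 1: (-8, 0, 8)
  hex 2: (-7, -1, 8)
  hex 3: (-6, -2, 8)
  hex 4: (-5, -2, 7)
  hex 5: (-4, -2, 6)
  hex 6: (-3, -2, 5)
  hex 7: (-3, -1, 4)
  hex 8: (-3, 0, 3)
  hex 9: (-3, 1, 2)
  hex 10: (-4, 2, 2)
  hex 11: (-5, 3, 2)
  hex 12: (-6, 4, 2)
  hex 13: (-7, 4, 3)
  hex 14: (-8, 4, 4)
  hex 15: (-9, 4, 5)
  hex 16: (-9, 3, 6)
  hex 17: (-9, 2, 7)
Sorted: 18 hexes.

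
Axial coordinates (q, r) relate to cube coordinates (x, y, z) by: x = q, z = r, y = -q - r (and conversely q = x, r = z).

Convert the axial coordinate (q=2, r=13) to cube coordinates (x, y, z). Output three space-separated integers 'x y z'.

x = q = 2
z = r = 13
y = -x - z = -(2) - (13) = -15

Answer: 2 -15 13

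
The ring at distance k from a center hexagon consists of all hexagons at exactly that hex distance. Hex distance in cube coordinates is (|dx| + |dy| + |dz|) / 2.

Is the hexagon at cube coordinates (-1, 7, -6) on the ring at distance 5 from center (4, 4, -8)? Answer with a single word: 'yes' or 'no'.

Answer: yes

Derivation:
|px - cx| = |-1 - 4| = 5
|py - cy| = |7 - 4| = 3
|pz - cz| = |-6 - (-8)| = 2
distance = (5+3+2)/2 = 10/2 = 5
radius = 5; distance == radius -> yes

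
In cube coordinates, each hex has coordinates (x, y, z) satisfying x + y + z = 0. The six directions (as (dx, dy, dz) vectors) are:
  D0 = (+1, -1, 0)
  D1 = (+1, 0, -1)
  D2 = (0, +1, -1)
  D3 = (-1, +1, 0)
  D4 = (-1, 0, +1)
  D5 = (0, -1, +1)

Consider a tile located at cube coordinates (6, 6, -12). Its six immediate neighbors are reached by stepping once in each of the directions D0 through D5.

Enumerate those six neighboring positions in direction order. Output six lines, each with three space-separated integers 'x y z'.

Answer: 7 5 -12
7 6 -13
6 7 -13
5 7 -12
5 6 -11
6 5 -11

Derivation:
Center: (6, 6, -12). Add each direction:
  D0: (6, 6, -12) + (1, -1, 0) = (7, 5, -12)
  D1: (6, 6, -12) + (1, 0, -1) = (7, 6, -13)
  D2: (6, 6, -12) + (0, 1, -1) = (6, 7, -13)
  D3: (6, 6, -12) + (-1, 1, 0) = (5, 7, -12)
  D4: (6, 6, -12) + (-1, 0, 1) = (5, 6, -11)
  D5: (6, 6, -12) + (0, -1, 1) = (6, 5, -11)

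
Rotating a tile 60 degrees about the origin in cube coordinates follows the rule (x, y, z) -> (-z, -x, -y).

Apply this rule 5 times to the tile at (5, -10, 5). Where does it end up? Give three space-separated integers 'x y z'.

Answer: 10 -5 -5

Derivation:
Start: (5, -10, 5)
Step 1: (5, -10, 5) -> (-(5), -(5), -(-10)) = (-5, -5, 10)
Step 2: (-5, -5, 10) -> (-(10), -(-5), -(-5)) = (-10, 5, 5)
Step 3: (-10, 5, 5) -> (-(5), -(-10), -(5)) = (-5, 10, -5)
Step 4: (-5, 10, -5) -> (-(-5), -(-5), -(10)) = (5, 5, -10)
Step 5: (5, 5, -10) -> (-(-10), -(5), -(5)) = (10, -5, -5)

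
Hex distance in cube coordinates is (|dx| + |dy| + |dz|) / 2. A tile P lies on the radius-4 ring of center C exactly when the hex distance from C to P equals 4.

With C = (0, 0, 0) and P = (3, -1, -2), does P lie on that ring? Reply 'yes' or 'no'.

Answer: no

Derivation:
|px - cx| = |3 - 0| = 3
|py - cy| = |-1 - 0| = 1
|pz - cz| = |-2 - 0| = 2
distance = (3+1+2)/2 = 6/2 = 3
radius = 4; distance != radius -> no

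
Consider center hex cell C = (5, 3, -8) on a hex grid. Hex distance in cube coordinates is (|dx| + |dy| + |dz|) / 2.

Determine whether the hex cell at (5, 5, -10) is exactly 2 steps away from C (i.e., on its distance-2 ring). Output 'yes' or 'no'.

|px - cx| = |5 - 5| = 0
|py - cy| = |5 - 3| = 2
|pz - cz| = |-10 - (-8)| = 2
distance = (0+2+2)/2 = 4/2 = 2
radius = 2; distance == radius -> yes

Answer: yes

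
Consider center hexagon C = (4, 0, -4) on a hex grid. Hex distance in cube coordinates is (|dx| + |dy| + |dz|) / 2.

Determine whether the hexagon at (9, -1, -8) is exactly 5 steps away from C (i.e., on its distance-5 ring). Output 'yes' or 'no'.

Answer: yes

Derivation:
|px - cx| = |9 - 4| = 5
|py - cy| = |-1 - 0| = 1
|pz - cz| = |-8 - (-4)| = 4
distance = (5+1+4)/2 = 10/2 = 5
radius = 5; distance == radius -> yes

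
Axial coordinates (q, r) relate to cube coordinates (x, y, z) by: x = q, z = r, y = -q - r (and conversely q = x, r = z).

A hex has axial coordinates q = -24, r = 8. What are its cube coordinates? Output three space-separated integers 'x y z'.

Answer: -24 16 8

Derivation:
x = q = -24
z = r = 8
y = -x - z = -(-24) - (8) = 16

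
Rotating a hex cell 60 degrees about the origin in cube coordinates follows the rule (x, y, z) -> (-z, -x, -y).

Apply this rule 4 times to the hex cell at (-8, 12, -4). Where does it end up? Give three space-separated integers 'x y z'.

Answer: -4 -8 12

Derivation:
Start: (-8, 12, -4)
Step 1: (-8, 12, -4) -> (-(-4), -(-8), -(12)) = (4, 8, -12)
Step 2: (4, 8, -12) -> (-(-12), -(4), -(8)) = (12, -4, -8)
Step 3: (12, -4, -8) -> (-(-8), -(12), -(-4)) = (8, -12, 4)
Step 4: (8, -12, 4) -> (-(4), -(8), -(-12)) = (-4, -8, 12)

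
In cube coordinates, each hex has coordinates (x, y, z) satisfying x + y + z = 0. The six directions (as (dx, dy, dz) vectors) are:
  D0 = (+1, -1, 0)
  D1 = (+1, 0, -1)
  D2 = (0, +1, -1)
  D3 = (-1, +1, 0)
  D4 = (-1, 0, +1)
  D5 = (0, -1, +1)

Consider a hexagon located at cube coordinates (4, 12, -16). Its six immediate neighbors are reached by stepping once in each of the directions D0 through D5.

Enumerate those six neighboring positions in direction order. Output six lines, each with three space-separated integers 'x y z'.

Answer: 5 11 -16
5 12 -17
4 13 -17
3 13 -16
3 12 -15
4 11 -15

Derivation:
Center: (4, 12, -16). Add each direction:
  D0: (4, 12, -16) + (1, -1, 0) = (5, 11, -16)
  D1: (4, 12, -16) + (1, 0, -1) = (5, 12, -17)
  D2: (4, 12, -16) + (0, 1, -1) = (4, 13, -17)
  D3: (4, 12, -16) + (-1, 1, 0) = (3, 13, -16)
  D4: (4, 12, -16) + (-1, 0, 1) = (3, 12, -15)
  D5: (4, 12, -16) + (0, -1, 1) = (4, 11, -15)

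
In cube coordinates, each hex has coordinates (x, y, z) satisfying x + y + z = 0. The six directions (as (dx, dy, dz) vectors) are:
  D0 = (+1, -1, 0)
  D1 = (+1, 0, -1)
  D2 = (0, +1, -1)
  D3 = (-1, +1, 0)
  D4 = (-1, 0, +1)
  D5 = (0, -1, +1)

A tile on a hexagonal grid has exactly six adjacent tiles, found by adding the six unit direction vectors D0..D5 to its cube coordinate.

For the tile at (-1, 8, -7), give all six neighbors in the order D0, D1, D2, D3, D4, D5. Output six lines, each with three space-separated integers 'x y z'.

Answer: 0 7 -7
0 8 -8
-1 9 -8
-2 9 -7
-2 8 -6
-1 7 -6

Derivation:
Center: (-1, 8, -7). Add each direction:
  D0: (-1, 8, -7) + (1, -1, 0) = (0, 7, -7)
  D1: (-1, 8, -7) + (1, 0, -1) = (0, 8, -8)
  D2: (-1, 8, -7) + (0, 1, -1) = (-1, 9, -8)
  D3: (-1, 8, -7) + (-1, 1, 0) = (-2, 9, -7)
  D4: (-1, 8, -7) + (-1, 0, 1) = (-2, 8, -6)
  D5: (-1, 8, -7) + (0, -1, 1) = (-1, 7, -6)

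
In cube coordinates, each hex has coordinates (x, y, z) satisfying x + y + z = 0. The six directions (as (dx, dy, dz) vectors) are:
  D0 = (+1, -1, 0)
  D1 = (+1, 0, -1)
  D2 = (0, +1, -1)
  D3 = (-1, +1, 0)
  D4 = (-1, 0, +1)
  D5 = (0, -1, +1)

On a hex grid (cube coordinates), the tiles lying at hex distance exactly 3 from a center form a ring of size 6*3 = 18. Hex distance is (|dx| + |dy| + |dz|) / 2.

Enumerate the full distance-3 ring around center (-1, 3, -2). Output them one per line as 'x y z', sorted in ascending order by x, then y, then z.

Answer: -4 3 1
-4 4 0
-4 5 -1
-4 6 -2
-3 2 1
-3 6 -3
-2 1 1
-2 6 -4
-1 0 1
-1 6 -5
0 0 0
0 5 -5
1 0 -1
1 4 -5
2 0 -2
2 1 -3
2 2 -4
2 3 -5

Derivation:
Walk ring at distance 3 from (-1, 3, -2):
Start at center + D4*3 = (-4, 3, 1)
  hex 0: (-4, 3, 1)
  hex 1: (-3, 2, 1)
  hex 2: (-2, 1, 1)
  hex 3: (-1, 0, 1)
  hex 4: (0, 0, 0)
  hex 5: (1, 0, -1)
  hex 6: (2, 0, -2)
  hex 7: (2, 1, -3)
  hex 8: (2, 2, -4)
  hex 9: (2, 3, -5)
  hex 10: (1, 4, -5)
  hex 11: (0, 5, -5)
  hex 12: (-1, 6, -5)
  hex 13: (-2, 6, -4)
  hex 14: (-3, 6, -3)
  hex 15: (-4, 6, -2)
  hex 16: (-4, 5, -1)
  hex 17: (-4, 4, 0)
Sorted: 18 hexes.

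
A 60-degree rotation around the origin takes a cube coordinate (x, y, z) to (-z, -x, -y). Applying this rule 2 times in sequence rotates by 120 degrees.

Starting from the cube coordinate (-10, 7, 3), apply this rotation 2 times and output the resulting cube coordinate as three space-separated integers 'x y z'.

Start: (-10, 7, 3)
Step 1: (-10, 7, 3) -> (-(3), -(-10), -(7)) = (-3, 10, -7)
Step 2: (-3, 10, -7) -> (-(-7), -(-3), -(10)) = (7, 3, -10)

Answer: 7 3 -10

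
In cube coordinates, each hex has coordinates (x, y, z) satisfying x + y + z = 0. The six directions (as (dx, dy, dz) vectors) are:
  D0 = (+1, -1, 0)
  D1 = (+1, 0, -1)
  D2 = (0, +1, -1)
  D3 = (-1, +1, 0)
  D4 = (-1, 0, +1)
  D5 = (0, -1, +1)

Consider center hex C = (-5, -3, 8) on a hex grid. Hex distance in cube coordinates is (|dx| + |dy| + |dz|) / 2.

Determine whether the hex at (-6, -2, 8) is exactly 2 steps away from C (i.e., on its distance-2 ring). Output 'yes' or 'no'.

|px - cx| = |-6 - (-5)| = 1
|py - cy| = |-2 - (-3)| = 1
|pz - cz| = |8 - 8| = 0
distance = (1+1+0)/2 = 2/2 = 1
radius = 2; distance != radius -> no

Answer: no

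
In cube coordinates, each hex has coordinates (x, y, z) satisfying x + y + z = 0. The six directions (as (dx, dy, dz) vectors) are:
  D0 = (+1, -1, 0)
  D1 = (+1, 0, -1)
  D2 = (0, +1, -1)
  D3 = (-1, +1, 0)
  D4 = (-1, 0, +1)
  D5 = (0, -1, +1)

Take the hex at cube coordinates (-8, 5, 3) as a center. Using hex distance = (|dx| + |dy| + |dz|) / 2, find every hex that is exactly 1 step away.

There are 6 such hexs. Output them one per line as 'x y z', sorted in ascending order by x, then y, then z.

Walk ring at distance 1 from (-8, 5, 3):
Start at center + D4*1 = (-9, 5, 4)
  hex 0: (-9, 5, 4)
  hex 1: (-8, 4, 4)
  hex 2: (-7, 4, 3)
  hex 3: (-7, 5, 2)
  hex 4: (-8, 6, 2)
  hex 5: (-9, 6, 3)
Sorted: 6 hexes.

Answer: -9 5 4
-9 6 3
-8 4 4
-8 6 2
-7 4 3
-7 5 2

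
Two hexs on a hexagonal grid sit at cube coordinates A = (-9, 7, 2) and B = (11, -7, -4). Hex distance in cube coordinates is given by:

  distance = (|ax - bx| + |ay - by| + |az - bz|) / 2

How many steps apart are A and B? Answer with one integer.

|ax - bx| = |-9 - 11| = 20
|ay - by| = |7 - (-7)| = 14
|az - bz| = |2 - (-4)| = 6
distance = (20 + 14 + 6) / 2 = 40 / 2 = 20

Answer: 20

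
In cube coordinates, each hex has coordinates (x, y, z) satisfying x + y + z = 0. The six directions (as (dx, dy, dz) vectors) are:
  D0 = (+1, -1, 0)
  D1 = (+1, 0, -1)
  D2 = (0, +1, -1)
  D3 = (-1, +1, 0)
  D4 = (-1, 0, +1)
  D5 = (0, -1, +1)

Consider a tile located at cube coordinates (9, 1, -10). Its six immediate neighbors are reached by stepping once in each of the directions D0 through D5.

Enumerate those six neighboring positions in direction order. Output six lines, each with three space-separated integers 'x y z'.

Center: (9, 1, -10). Add each direction:
  D0: (9, 1, -10) + (1, -1, 0) = (10, 0, -10)
  D1: (9, 1, -10) + (1, 0, -1) = (10, 1, -11)
  D2: (9, 1, -10) + (0, 1, -1) = (9, 2, -11)
  D3: (9, 1, -10) + (-1, 1, 0) = (8, 2, -10)
  D4: (9, 1, -10) + (-1, 0, 1) = (8, 1, -9)
  D5: (9, 1, -10) + (0, -1, 1) = (9, 0, -9)

Answer: 10 0 -10
10 1 -11
9 2 -11
8 2 -10
8 1 -9
9 0 -9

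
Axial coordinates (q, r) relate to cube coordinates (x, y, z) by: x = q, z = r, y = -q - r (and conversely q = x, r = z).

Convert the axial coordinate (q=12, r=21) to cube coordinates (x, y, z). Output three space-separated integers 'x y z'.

x = q = 12
z = r = 21
y = -x - z = -(12) - (21) = -33

Answer: 12 -33 21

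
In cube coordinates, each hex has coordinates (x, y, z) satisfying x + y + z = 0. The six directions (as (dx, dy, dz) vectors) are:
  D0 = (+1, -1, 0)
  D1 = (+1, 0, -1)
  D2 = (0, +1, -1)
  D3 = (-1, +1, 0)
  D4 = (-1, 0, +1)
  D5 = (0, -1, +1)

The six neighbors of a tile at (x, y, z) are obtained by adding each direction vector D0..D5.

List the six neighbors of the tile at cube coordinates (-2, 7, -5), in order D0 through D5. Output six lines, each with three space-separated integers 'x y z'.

Answer: -1 6 -5
-1 7 -6
-2 8 -6
-3 8 -5
-3 7 -4
-2 6 -4

Derivation:
Center: (-2, 7, -5). Add each direction:
  D0: (-2, 7, -5) + (1, -1, 0) = (-1, 6, -5)
  D1: (-2, 7, -5) + (1, 0, -1) = (-1, 7, -6)
  D2: (-2, 7, -5) + (0, 1, -1) = (-2, 8, -6)
  D3: (-2, 7, -5) + (-1, 1, 0) = (-3, 8, -5)
  D4: (-2, 7, -5) + (-1, 0, 1) = (-3, 7, -4)
  D5: (-2, 7, -5) + (0, -1, 1) = (-2, 6, -4)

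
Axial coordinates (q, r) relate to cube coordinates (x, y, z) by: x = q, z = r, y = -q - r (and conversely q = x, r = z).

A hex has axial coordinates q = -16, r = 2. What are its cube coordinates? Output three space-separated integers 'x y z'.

Answer: -16 14 2

Derivation:
x = q = -16
z = r = 2
y = -x - z = -(-16) - (2) = 14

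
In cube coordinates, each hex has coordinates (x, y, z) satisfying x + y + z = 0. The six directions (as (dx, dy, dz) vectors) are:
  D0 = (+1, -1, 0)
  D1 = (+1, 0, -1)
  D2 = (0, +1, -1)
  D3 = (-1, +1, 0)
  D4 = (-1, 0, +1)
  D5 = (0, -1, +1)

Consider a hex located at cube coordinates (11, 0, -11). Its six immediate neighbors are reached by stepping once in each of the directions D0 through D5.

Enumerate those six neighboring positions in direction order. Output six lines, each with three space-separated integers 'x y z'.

Center: (11, 0, -11). Add each direction:
  D0: (11, 0, -11) + (1, -1, 0) = (12, -1, -11)
  D1: (11, 0, -11) + (1, 0, -1) = (12, 0, -12)
  D2: (11, 0, -11) + (0, 1, -1) = (11, 1, -12)
  D3: (11, 0, -11) + (-1, 1, 0) = (10, 1, -11)
  D4: (11, 0, -11) + (-1, 0, 1) = (10, 0, -10)
  D5: (11, 0, -11) + (0, -1, 1) = (11, -1, -10)

Answer: 12 -1 -11
12 0 -12
11 1 -12
10 1 -11
10 0 -10
11 -1 -10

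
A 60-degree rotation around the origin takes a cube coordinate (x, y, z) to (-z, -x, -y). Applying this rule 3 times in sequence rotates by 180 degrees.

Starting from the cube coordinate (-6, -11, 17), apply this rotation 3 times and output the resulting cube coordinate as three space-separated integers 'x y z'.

Answer: 6 11 -17

Derivation:
Start: (-6, -11, 17)
Step 1: (-6, -11, 17) -> (-(17), -(-6), -(-11)) = (-17, 6, 11)
Step 2: (-17, 6, 11) -> (-(11), -(-17), -(6)) = (-11, 17, -6)
Step 3: (-11, 17, -6) -> (-(-6), -(-11), -(17)) = (6, 11, -17)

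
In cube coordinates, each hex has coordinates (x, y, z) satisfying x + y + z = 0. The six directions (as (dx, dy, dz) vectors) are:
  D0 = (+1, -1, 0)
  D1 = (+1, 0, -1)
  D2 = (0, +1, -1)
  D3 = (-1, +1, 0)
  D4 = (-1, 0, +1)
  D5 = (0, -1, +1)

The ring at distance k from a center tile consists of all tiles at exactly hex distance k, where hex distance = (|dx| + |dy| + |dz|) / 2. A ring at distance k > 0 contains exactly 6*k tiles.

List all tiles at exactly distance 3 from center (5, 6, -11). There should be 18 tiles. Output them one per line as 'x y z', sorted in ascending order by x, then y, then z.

Walk ring at distance 3 from (5, 6, -11):
Start at center + D4*3 = (2, 6, -8)
  hex 0: (2, 6, -8)
  hex 1: (3, 5, -8)
  hex 2: (4, 4, -8)
  hex 3: (5, 3, -8)
  hex 4: (6, 3, -9)
  hex 5: (7, 3, -10)
  hex 6: (8, 3, -11)
  hex 7: (8, 4, -12)
  hex 8: (8, 5, -13)
  hex 9: (8, 6, -14)
  hex 10: (7, 7, -14)
  hex 11: (6, 8, -14)
  hex 12: (5, 9, -14)
  hex 13: (4, 9, -13)
  hex 14: (3, 9, -12)
  hex 15: (2, 9, -11)
  hex 16: (2, 8, -10)
  hex 17: (2, 7, -9)
Sorted: 18 hexes.

Answer: 2 6 -8
2 7 -9
2 8 -10
2 9 -11
3 5 -8
3 9 -12
4 4 -8
4 9 -13
5 3 -8
5 9 -14
6 3 -9
6 8 -14
7 3 -10
7 7 -14
8 3 -11
8 4 -12
8 5 -13
8 6 -14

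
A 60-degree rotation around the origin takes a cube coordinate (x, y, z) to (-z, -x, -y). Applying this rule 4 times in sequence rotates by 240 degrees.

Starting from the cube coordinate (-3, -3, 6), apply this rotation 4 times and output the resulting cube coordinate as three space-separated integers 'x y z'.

Answer: 6 -3 -3

Derivation:
Start: (-3, -3, 6)
Step 1: (-3, -3, 6) -> (-(6), -(-3), -(-3)) = (-6, 3, 3)
Step 2: (-6, 3, 3) -> (-(3), -(-6), -(3)) = (-3, 6, -3)
Step 3: (-3, 6, -3) -> (-(-3), -(-3), -(6)) = (3, 3, -6)
Step 4: (3, 3, -6) -> (-(-6), -(3), -(3)) = (6, -3, -3)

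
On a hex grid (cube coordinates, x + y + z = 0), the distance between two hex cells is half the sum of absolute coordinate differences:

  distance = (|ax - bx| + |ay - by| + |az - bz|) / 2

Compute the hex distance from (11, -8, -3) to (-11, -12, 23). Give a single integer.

|ax - bx| = |11 - (-11)| = 22
|ay - by| = |-8 - (-12)| = 4
|az - bz| = |-3 - 23| = 26
distance = (22 + 4 + 26) / 2 = 52 / 2 = 26

Answer: 26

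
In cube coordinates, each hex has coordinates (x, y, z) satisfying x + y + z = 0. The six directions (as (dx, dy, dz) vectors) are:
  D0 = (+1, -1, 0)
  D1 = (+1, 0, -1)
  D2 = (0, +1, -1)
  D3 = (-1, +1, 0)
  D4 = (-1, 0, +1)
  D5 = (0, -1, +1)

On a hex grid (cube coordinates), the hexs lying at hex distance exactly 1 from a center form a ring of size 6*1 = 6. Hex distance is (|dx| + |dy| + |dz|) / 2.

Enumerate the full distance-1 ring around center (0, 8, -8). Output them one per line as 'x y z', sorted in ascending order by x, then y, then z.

Walk ring at distance 1 from (0, 8, -8):
Start at center + D4*1 = (-1, 8, -7)
  hex 0: (-1, 8, -7)
  hex 1: (0, 7, -7)
  hex 2: (1, 7, -8)
  hex 3: (1, 8, -9)
  hex 4: (0, 9, -9)
  hex 5: (-1, 9, -8)
Sorted: 6 hexes.

Answer: -1 8 -7
-1 9 -8
0 7 -7
0 9 -9
1 7 -8
1 8 -9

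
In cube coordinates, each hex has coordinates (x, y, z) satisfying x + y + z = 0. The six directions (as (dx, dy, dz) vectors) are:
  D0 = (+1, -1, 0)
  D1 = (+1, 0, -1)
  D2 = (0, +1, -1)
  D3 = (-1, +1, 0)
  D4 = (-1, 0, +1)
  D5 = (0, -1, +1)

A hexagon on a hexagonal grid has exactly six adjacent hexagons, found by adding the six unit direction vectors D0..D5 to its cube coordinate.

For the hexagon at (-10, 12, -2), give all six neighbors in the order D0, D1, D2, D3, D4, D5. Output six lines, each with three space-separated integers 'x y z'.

Center: (-10, 12, -2). Add each direction:
  D0: (-10, 12, -2) + (1, -1, 0) = (-9, 11, -2)
  D1: (-10, 12, -2) + (1, 0, -1) = (-9, 12, -3)
  D2: (-10, 12, -2) + (0, 1, -1) = (-10, 13, -3)
  D3: (-10, 12, -2) + (-1, 1, 0) = (-11, 13, -2)
  D4: (-10, 12, -2) + (-1, 0, 1) = (-11, 12, -1)
  D5: (-10, 12, -2) + (0, -1, 1) = (-10, 11, -1)

Answer: -9 11 -2
-9 12 -3
-10 13 -3
-11 13 -2
-11 12 -1
-10 11 -1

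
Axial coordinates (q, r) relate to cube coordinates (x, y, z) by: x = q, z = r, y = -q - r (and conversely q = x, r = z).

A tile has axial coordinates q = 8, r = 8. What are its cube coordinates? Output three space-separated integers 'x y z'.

Answer: 8 -16 8

Derivation:
x = q = 8
z = r = 8
y = -x - z = -(8) - (8) = -16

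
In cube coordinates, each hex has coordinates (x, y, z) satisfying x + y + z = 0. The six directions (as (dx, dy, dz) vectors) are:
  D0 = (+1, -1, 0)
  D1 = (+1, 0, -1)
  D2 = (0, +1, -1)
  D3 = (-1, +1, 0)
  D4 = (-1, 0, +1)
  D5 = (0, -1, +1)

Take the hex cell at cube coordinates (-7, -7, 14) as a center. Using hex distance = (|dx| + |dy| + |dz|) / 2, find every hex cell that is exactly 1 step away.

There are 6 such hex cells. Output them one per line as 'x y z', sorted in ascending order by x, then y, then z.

Walk ring at distance 1 from (-7, -7, 14):
Start at center + D4*1 = (-8, -7, 15)
  hex 0: (-8, -7, 15)
  hex 1: (-7, -8, 15)
  hex 2: (-6, -8, 14)
  hex 3: (-6, -7, 13)
  hex 4: (-7, -6, 13)
  hex 5: (-8, -6, 14)
Sorted: 6 hexes.

Answer: -8 -7 15
-8 -6 14
-7 -8 15
-7 -6 13
-6 -8 14
-6 -7 13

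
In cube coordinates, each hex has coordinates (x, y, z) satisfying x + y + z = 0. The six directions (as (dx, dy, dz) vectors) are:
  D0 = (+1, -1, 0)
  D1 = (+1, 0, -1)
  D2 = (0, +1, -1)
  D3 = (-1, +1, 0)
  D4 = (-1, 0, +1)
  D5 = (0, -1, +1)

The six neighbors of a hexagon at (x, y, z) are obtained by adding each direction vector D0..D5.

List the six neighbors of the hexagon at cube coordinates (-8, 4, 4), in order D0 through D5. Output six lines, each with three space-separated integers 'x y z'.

Answer: -7 3 4
-7 4 3
-8 5 3
-9 5 4
-9 4 5
-8 3 5

Derivation:
Center: (-8, 4, 4). Add each direction:
  D0: (-8, 4, 4) + (1, -1, 0) = (-7, 3, 4)
  D1: (-8, 4, 4) + (1, 0, -1) = (-7, 4, 3)
  D2: (-8, 4, 4) + (0, 1, -1) = (-8, 5, 3)
  D3: (-8, 4, 4) + (-1, 1, 0) = (-9, 5, 4)
  D4: (-8, 4, 4) + (-1, 0, 1) = (-9, 4, 5)
  D5: (-8, 4, 4) + (0, -1, 1) = (-8, 3, 5)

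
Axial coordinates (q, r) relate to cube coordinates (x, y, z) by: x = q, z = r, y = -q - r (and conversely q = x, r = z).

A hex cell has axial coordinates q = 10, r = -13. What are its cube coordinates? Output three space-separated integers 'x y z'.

Answer: 10 3 -13

Derivation:
x = q = 10
z = r = -13
y = -x - z = -(10) - (-13) = 3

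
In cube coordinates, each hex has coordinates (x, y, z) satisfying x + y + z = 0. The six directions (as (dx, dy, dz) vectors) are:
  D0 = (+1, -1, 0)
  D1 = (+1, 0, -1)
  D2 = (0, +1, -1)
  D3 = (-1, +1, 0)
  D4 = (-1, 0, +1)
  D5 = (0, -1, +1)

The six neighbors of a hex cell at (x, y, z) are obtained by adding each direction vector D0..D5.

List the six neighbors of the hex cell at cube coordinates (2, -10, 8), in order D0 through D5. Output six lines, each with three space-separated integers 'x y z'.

Center: (2, -10, 8). Add each direction:
  D0: (2, -10, 8) + (1, -1, 0) = (3, -11, 8)
  D1: (2, -10, 8) + (1, 0, -1) = (3, -10, 7)
  D2: (2, -10, 8) + (0, 1, -1) = (2, -9, 7)
  D3: (2, -10, 8) + (-1, 1, 0) = (1, -9, 8)
  D4: (2, -10, 8) + (-1, 0, 1) = (1, -10, 9)
  D5: (2, -10, 8) + (0, -1, 1) = (2, -11, 9)

Answer: 3 -11 8
3 -10 7
2 -9 7
1 -9 8
1 -10 9
2 -11 9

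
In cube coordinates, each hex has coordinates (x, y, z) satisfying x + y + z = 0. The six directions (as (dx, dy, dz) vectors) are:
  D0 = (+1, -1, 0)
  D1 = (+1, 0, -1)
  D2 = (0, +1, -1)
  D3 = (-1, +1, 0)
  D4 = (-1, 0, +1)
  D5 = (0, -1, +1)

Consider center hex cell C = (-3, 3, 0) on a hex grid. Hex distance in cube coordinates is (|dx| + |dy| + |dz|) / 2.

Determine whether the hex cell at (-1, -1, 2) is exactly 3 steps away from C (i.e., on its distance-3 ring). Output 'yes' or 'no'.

Answer: no

Derivation:
|px - cx| = |-1 - (-3)| = 2
|py - cy| = |-1 - 3| = 4
|pz - cz| = |2 - 0| = 2
distance = (2+4+2)/2 = 8/2 = 4
radius = 3; distance != radius -> no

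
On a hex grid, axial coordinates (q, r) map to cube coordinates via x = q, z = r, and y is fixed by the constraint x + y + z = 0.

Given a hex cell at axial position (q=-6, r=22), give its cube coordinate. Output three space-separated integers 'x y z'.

x = q = -6
z = r = 22
y = -x - z = -(-6) - (22) = -16

Answer: -6 -16 22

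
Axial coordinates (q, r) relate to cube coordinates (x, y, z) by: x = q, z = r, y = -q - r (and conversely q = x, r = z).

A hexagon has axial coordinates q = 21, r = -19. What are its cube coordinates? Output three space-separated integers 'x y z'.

Answer: 21 -2 -19

Derivation:
x = q = 21
z = r = -19
y = -x - z = -(21) - (-19) = -2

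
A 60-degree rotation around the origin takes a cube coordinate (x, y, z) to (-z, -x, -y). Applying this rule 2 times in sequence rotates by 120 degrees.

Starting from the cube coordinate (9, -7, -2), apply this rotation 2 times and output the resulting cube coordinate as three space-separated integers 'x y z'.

Answer: -7 -2 9

Derivation:
Start: (9, -7, -2)
Step 1: (9, -7, -2) -> (-(-2), -(9), -(-7)) = (2, -9, 7)
Step 2: (2, -9, 7) -> (-(7), -(2), -(-9)) = (-7, -2, 9)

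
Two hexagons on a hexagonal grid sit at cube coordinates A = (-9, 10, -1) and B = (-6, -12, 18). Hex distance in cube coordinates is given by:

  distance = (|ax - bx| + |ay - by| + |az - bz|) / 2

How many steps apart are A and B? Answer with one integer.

Answer: 22

Derivation:
|ax - bx| = |-9 - (-6)| = 3
|ay - by| = |10 - (-12)| = 22
|az - bz| = |-1 - 18| = 19
distance = (3 + 22 + 19) / 2 = 44 / 2 = 22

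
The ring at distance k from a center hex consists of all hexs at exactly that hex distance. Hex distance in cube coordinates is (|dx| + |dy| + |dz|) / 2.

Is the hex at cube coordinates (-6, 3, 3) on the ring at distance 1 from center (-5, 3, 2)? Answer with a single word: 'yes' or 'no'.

|px - cx| = |-6 - (-5)| = 1
|py - cy| = |3 - 3| = 0
|pz - cz| = |3 - 2| = 1
distance = (1+0+1)/2 = 2/2 = 1
radius = 1; distance == radius -> yes

Answer: yes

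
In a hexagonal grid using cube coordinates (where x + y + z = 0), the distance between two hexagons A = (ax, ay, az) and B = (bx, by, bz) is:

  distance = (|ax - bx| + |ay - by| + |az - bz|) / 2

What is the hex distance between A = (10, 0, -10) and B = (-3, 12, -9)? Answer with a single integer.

Answer: 13

Derivation:
|ax - bx| = |10 - (-3)| = 13
|ay - by| = |0 - 12| = 12
|az - bz| = |-10 - (-9)| = 1
distance = (13 + 12 + 1) / 2 = 26 / 2 = 13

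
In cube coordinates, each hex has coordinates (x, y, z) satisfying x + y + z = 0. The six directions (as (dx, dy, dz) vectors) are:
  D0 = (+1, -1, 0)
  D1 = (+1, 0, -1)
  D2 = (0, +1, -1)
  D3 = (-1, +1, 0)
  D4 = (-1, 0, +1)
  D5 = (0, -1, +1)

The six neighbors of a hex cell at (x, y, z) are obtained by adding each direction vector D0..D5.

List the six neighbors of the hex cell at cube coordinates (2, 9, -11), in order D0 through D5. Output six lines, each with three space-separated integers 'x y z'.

Center: (2, 9, -11). Add each direction:
  D0: (2, 9, -11) + (1, -1, 0) = (3, 8, -11)
  D1: (2, 9, -11) + (1, 0, -1) = (3, 9, -12)
  D2: (2, 9, -11) + (0, 1, -1) = (2, 10, -12)
  D3: (2, 9, -11) + (-1, 1, 0) = (1, 10, -11)
  D4: (2, 9, -11) + (-1, 0, 1) = (1, 9, -10)
  D5: (2, 9, -11) + (0, -1, 1) = (2, 8, -10)

Answer: 3 8 -11
3 9 -12
2 10 -12
1 10 -11
1 9 -10
2 8 -10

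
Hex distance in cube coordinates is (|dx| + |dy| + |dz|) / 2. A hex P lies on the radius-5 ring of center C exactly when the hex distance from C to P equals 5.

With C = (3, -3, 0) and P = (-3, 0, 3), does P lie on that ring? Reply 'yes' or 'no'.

Answer: no

Derivation:
|px - cx| = |-3 - 3| = 6
|py - cy| = |0 - (-3)| = 3
|pz - cz| = |3 - 0| = 3
distance = (6+3+3)/2 = 12/2 = 6
radius = 5; distance != radius -> no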